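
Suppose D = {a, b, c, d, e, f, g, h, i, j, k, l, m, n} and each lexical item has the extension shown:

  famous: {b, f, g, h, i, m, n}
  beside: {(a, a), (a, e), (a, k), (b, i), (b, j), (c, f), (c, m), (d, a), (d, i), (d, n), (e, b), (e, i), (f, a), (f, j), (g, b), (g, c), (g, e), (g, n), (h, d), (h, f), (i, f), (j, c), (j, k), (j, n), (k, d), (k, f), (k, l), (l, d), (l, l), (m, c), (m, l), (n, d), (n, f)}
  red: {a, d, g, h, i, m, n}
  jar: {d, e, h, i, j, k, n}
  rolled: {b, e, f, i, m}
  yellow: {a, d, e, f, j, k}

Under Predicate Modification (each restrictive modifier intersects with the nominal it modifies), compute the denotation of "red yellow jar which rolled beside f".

⟦which rolled⟧ = ⟦rolled⟧ = {b, e, f, i, m}
⟦beside f⟧ = {x : ⟨x, f⟩ ∈ ⟦beside⟧} = {c, h, i, k, n}
⟦jar⟧ = {d, e, h, i, j, k, n}
… ∩ ⟦which rolled⟧ = {d, e, h, i, j, k, n} ∩ {b, e, f, i, m} = {e, i}
… ∩ ⟦beside f⟧ = {e, i} ∩ {c, h, i, k, n} = {i}
… ∩ ⟦red⟧ = {i} ∩ {a, d, g, h, i, m, n} = {i}
… ∩ ⟦yellow⟧ = {i} ∩ {a, d, e, f, j, k} = ∅
So ⟦red yellow jar which rolled beside f⟧ = {}.

{}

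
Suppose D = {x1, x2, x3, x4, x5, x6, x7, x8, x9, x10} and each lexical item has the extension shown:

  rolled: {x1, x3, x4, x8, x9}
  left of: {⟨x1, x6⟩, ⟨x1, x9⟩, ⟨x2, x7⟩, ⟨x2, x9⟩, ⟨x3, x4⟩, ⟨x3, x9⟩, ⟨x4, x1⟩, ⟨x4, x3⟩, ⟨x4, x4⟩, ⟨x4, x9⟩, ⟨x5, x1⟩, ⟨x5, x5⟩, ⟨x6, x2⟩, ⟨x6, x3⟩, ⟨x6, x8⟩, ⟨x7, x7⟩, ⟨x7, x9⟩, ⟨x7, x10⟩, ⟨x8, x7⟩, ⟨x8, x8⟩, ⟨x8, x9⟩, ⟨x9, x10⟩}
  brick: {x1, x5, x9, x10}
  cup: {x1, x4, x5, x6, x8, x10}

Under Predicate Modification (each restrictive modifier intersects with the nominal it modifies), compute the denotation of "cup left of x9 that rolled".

{x1, x4, x8}

⟦left of x9⟧ = {x : ⟨x, x9⟩ ∈ ⟦left of⟧} = {x1, x2, x3, x4, x7, x8}
⟦that rolled⟧ = ⟦rolled⟧ = {x1, x3, x4, x8, x9}
⟦cup⟧ = {x1, x4, x5, x6, x8, x10}
… ∩ ⟦left of x9⟧ = {x1, x4, x5, x6, x8, x10} ∩ {x1, x2, x3, x4, x7, x8} = {x1, x4, x8}
… ∩ ⟦that rolled⟧ = {x1, x4, x8} ∩ {x1, x3, x4, x8, x9} = {x1, x4, x8}
So ⟦cup left of x9 that rolled⟧ = {x1, x4, x8}.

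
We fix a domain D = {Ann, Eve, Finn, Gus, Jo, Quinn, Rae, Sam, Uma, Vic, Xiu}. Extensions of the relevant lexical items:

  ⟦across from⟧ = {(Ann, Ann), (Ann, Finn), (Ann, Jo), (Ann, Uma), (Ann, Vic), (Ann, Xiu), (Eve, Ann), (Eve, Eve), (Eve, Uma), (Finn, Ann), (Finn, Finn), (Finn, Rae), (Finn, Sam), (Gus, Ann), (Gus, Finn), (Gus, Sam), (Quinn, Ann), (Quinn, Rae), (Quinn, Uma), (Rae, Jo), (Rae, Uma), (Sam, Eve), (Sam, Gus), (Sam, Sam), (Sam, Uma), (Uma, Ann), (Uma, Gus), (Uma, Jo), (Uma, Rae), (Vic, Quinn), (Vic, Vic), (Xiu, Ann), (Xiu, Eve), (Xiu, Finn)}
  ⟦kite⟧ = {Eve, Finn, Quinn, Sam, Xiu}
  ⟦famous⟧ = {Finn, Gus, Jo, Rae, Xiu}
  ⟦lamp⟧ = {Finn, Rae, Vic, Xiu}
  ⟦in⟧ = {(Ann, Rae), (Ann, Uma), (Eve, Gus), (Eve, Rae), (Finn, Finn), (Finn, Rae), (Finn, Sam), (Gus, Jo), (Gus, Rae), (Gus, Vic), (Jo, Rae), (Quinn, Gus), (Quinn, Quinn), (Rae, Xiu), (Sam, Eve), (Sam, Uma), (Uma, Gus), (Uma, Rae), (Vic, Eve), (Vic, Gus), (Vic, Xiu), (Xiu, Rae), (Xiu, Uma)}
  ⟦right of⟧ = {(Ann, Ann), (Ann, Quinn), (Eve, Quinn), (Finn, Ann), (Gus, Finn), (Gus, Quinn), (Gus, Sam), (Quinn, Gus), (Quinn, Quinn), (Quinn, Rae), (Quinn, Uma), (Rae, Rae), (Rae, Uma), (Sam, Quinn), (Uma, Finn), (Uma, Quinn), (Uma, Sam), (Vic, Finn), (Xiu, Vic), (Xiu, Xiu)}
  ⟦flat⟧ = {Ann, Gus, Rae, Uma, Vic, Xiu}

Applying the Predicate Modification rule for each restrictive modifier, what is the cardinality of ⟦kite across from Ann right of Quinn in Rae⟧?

1

⟦across from Ann⟧ = {x : ⟨x, Ann⟩ ∈ ⟦across from⟧} = {Ann, Eve, Finn, Gus, Quinn, Uma, Xiu}
⟦right of Quinn⟧ = {x : ⟨x, Quinn⟩ ∈ ⟦right of⟧} = {Ann, Eve, Gus, Quinn, Sam, Uma}
⟦in Rae⟧ = {x : ⟨x, Rae⟩ ∈ ⟦in⟧} = {Ann, Eve, Finn, Gus, Jo, Uma, Xiu}
⟦kite⟧ = {Eve, Finn, Quinn, Sam, Xiu}
… ∩ ⟦across from Ann⟧ = {Eve, Finn, Quinn, Sam, Xiu} ∩ {Ann, Eve, Finn, Gus, Quinn, Uma, Xiu} = {Eve, Finn, Quinn, Xiu}
… ∩ ⟦right of Quinn⟧ = {Eve, Finn, Quinn, Xiu} ∩ {Ann, Eve, Gus, Quinn, Sam, Uma} = {Eve, Quinn}
… ∩ ⟦in Rae⟧ = {Eve, Quinn} ∩ {Ann, Eve, Finn, Gus, Jo, Uma, Xiu} = {Eve}
⟦kite across from Ann right of Quinn in Rae⟧ = {Eve}, so the cardinality is 1.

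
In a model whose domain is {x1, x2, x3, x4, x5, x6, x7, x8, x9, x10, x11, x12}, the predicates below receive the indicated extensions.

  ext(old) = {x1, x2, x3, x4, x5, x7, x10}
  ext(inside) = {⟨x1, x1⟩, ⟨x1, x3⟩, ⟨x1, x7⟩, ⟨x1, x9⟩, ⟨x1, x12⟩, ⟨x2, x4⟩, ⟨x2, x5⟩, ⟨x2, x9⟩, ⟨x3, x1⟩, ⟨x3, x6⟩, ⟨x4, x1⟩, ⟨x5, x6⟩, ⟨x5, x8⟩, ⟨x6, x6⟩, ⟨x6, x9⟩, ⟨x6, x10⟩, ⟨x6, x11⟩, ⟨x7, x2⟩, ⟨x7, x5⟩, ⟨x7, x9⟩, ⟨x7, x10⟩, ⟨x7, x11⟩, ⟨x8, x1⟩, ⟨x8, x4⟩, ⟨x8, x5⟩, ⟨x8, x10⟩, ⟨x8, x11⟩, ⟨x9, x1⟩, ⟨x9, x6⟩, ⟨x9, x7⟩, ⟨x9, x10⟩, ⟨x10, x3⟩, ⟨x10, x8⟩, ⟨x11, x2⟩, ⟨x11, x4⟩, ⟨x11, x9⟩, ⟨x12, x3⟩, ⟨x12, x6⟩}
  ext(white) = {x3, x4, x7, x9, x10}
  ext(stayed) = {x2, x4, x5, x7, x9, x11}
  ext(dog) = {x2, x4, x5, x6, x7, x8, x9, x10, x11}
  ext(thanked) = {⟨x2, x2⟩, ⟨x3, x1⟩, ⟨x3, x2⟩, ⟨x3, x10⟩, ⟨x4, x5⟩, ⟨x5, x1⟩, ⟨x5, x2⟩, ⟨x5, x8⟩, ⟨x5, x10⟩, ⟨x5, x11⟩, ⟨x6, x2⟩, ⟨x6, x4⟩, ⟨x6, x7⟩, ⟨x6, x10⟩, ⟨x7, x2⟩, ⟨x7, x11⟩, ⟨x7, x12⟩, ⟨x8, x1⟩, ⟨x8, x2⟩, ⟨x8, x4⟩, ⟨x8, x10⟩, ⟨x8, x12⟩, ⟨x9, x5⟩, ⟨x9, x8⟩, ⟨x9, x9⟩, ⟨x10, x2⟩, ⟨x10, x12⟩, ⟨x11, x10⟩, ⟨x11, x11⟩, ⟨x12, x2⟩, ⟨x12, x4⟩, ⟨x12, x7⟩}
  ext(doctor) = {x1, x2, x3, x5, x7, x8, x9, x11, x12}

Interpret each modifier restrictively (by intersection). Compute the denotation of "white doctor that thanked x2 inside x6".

⟦that thanked x2⟧ = {x : ⟨x, x2⟩ ∈ ⟦thanked⟧} = {x2, x3, x5, x6, x7, x8, x10, x12}
⟦inside x6⟧ = {x : ⟨x, x6⟩ ∈ ⟦inside⟧} = {x3, x5, x6, x9, x12}
⟦doctor⟧ = {x1, x2, x3, x5, x7, x8, x9, x11, x12}
… ∩ ⟦that thanked x2⟧ = {x1, x2, x3, x5, x7, x8, x9, x11, x12} ∩ {x2, x3, x5, x6, x7, x8, x10, x12} = {x2, x3, x5, x7, x8, x12}
… ∩ ⟦inside x6⟧ = {x2, x3, x5, x7, x8, x12} ∩ {x3, x5, x6, x9, x12} = {x3, x5, x12}
… ∩ ⟦white⟧ = {x3, x5, x12} ∩ {x3, x4, x7, x9, x10} = {x3}
So ⟦white doctor that thanked x2 inside x6⟧ = {x3}.

{x3}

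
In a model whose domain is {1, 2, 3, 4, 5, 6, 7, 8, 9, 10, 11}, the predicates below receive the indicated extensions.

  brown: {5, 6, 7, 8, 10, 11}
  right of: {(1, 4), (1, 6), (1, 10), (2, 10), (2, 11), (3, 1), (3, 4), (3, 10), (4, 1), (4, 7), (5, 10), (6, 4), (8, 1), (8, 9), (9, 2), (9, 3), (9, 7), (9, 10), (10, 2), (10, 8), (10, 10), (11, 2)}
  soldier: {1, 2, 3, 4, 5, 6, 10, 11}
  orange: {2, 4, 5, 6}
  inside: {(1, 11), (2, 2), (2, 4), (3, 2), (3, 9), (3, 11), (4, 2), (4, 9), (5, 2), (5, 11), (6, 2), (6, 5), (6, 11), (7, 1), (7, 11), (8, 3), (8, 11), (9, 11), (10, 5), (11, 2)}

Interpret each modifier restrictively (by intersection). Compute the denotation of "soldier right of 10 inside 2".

{2, 3, 5}

⟦right of 10⟧ = {x : ⟨x, 10⟩ ∈ ⟦right of⟧} = {1, 2, 3, 5, 9, 10}
⟦inside 2⟧ = {x : ⟨x, 2⟩ ∈ ⟦inside⟧} = {2, 3, 4, 5, 6, 11}
⟦soldier⟧ = {1, 2, 3, 4, 5, 6, 10, 11}
… ∩ ⟦right of 10⟧ = {1, 2, 3, 4, 5, 6, 10, 11} ∩ {1, 2, 3, 5, 9, 10} = {1, 2, 3, 5, 10}
… ∩ ⟦inside 2⟧ = {1, 2, 3, 5, 10} ∩ {2, 3, 4, 5, 6, 11} = {2, 3, 5}
So ⟦soldier right of 10 inside 2⟧ = {2, 3, 5}.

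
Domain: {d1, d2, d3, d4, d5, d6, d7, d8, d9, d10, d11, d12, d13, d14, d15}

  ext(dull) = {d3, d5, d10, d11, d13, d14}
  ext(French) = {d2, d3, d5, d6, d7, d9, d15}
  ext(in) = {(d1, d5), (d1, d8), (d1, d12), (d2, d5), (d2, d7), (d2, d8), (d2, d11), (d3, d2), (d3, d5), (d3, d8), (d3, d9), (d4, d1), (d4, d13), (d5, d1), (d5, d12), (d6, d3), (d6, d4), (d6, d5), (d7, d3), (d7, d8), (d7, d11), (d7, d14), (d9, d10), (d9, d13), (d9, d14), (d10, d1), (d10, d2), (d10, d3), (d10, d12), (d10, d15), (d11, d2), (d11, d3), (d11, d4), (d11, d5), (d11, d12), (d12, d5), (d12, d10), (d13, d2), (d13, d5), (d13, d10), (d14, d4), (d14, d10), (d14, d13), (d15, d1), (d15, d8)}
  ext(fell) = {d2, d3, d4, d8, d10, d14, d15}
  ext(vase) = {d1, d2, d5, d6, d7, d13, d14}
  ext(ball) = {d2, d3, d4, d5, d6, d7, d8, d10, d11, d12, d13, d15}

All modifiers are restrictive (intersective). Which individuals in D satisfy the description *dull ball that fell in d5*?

{d3}

⟦that fell⟧ = ⟦fell⟧ = {d2, d3, d4, d8, d10, d14, d15}
⟦in d5⟧ = {x : ⟨x, d5⟩ ∈ ⟦in⟧} = {d1, d2, d3, d6, d11, d12, d13}
⟦ball⟧ = {d2, d3, d4, d5, d6, d7, d8, d10, d11, d12, d13, d15}
… ∩ ⟦that fell⟧ = {d2, d3, d4, d5, d6, d7, d8, d10, d11, d12, d13, d15} ∩ {d2, d3, d4, d8, d10, d14, d15} = {d2, d3, d4, d8, d10, d15}
… ∩ ⟦in d5⟧ = {d2, d3, d4, d8, d10, d15} ∩ {d1, d2, d3, d6, d11, d12, d13} = {d2, d3}
… ∩ ⟦dull⟧ = {d2, d3} ∩ {d3, d5, d10, d11, d13, d14} = {d3}
So ⟦dull ball that fell in d5⟧ = {d3}.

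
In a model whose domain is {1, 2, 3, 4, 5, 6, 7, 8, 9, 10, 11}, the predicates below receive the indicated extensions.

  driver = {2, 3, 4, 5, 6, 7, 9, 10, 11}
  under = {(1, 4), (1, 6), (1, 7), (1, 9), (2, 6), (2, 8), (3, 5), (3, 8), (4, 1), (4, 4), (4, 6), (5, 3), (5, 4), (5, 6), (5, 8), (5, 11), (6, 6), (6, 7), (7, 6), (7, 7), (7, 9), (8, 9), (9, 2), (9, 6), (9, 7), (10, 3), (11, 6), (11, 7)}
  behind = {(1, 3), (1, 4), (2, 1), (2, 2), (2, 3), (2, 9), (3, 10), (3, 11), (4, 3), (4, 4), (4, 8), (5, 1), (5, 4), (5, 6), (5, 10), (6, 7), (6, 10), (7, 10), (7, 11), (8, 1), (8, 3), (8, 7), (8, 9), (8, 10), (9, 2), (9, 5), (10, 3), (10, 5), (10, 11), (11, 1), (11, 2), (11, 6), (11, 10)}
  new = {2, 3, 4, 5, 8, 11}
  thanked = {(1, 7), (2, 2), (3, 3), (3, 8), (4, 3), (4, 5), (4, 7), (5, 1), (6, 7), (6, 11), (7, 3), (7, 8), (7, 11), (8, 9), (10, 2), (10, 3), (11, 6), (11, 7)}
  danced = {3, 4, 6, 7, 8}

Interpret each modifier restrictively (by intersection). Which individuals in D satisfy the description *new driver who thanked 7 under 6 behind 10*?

{11}

⟦who thanked 7⟧ = {x : ⟨x, 7⟩ ∈ ⟦thanked⟧} = {1, 4, 6, 11}
⟦under 6⟧ = {x : ⟨x, 6⟩ ∈ ⟦under⟧} = {1, 2, 4, 5, 6, 7, 9, 11}
⟦behind 10⟧ = {x : ⟨x, 10⟩ ∈ ⟦behind⟧} = {3, 5, 6, 7, 8, 11}
⟦driver⟧ = {2, 3, 4, 5, 6, 7, 9, 10, 11}
… ∩ ⟦who thanked 7⟧ = {2, 3, 4, 5, 6, 7, 9, 10, 11} ∩ {1, 4, 6, 11} = {4, 6, 11}
… ∩ ⟦under 6⟧ = {4, 6, 11} ∩ {1, 2, 4, 5, 6, 7, 9, 11} = {4, 6, 11}
… ∩ ⟦behind 10⟧ = {4, 6, 11} ∩ {3, 5, 6, 7, 8, 11} = {6, 11}
… ∩ ⟦new⟧ = {6, 11} ∩ {2, 3, 4, 5, 8, 11} = {11}
So ⟦new driver who thanked 7 under 6 behind 10⟧ = {11}.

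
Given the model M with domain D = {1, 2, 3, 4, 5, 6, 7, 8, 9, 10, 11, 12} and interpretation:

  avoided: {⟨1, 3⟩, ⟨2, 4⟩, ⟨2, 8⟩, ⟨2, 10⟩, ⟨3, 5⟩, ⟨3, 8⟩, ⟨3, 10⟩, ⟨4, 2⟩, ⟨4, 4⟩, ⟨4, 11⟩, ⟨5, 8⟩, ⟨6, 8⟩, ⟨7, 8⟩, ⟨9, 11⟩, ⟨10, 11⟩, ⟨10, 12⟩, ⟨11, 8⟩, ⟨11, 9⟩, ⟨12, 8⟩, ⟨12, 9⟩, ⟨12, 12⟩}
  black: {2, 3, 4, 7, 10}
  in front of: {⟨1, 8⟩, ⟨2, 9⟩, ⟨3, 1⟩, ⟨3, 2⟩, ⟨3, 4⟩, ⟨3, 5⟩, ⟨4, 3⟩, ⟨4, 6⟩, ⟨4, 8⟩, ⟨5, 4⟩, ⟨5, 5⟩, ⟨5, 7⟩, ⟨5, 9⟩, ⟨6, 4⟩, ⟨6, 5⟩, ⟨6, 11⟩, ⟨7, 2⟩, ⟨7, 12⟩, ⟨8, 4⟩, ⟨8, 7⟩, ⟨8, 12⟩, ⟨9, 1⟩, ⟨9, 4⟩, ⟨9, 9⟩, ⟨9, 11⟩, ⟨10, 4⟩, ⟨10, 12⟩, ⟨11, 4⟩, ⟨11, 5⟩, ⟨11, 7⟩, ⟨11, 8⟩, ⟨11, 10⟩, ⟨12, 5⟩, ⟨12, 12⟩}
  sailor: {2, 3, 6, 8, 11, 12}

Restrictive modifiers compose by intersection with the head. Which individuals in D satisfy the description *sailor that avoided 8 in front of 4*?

⟦that avoided 8⟧ = {x : ⟨x, 8⟩ ∈ ⟦avoided⟧} = {2, 3, 5, 6, 7, 11, 12}
⟦in front of 4⟧ = {x : ⟨x, 4⟩ ∈ ⟦in front of⟧} = {3, 5, 6, 8, 9, 10, 11}
⟦sailor⟧ = {2, 3, 6, 8, 11, 12}
… ∩ ⟦that avoided 8⟧ = {2, 3, 6, 8, 11, 12} ∩ {2, 3, 5, 6, 7, 11, 12} = {2, 3, 6, 11, 12}
… ∩ ⟦in front of 4⟧ = {2, 3, 6, 11, 12} ∩ {3, 5, 6, 8, 9, 10, 11} = {3, 6, 11}
So ⟦sailor that avoided 8 in front of 4⟧ = {3, 6, 11}.

{3, 6, 11}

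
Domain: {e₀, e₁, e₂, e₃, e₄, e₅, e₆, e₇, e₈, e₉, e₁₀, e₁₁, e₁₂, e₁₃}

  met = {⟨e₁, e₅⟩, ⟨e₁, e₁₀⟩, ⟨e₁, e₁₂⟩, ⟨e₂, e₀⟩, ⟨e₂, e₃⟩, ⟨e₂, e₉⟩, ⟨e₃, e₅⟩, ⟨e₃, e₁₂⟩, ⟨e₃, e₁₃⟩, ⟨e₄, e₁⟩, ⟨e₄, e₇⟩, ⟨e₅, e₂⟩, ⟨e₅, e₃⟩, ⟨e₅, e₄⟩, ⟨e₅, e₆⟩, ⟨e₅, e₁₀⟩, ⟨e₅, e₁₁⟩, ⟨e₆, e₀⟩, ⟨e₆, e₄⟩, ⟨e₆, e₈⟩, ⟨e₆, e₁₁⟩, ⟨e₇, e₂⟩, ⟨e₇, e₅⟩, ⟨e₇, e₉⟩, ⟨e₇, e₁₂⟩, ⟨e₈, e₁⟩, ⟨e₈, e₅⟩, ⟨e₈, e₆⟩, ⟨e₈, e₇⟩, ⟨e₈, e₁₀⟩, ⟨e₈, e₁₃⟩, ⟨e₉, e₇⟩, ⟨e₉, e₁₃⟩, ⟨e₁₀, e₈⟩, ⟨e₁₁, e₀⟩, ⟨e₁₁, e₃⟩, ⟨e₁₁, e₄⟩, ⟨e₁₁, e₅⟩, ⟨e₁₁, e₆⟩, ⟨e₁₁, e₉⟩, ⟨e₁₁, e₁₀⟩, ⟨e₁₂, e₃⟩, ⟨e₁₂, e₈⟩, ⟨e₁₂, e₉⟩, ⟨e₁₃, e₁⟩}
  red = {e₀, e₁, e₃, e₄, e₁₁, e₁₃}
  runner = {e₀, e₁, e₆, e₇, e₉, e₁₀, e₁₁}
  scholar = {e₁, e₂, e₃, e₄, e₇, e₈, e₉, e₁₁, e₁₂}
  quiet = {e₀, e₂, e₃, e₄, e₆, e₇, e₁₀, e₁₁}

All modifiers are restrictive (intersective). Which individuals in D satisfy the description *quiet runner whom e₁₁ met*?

⟦whom e₁₁ met⟧ = {x : ⟨e₁₁, x⟩ ∈ ⟦met⟧} = {e₀, e₃, e₄, e₅, e₆, e₉, e₁₀}
⟦runner⟧ = {e₀, e₁, e₆, e₇, e₉, e₁₀, e₁₁}
… ∩ ⟦whom e₁₁ met⟧ = {e₀, e₁, e₆, e₇, e₉, e₁₀, e₁₁} ∩ {e₀, e₃, e₄, e₅, e₆, e₉, e₁₀} = {e₀, e₆, e₉, e₁₀}
… ∩ ⟦quiet⟧ = {e₀, e₆, e₉, e₁₀} ∩ {e₀, e₂, e₃, e₄, e₆, e₇, e₁₀, e₁₁} = {e₀, e₆, e₁₀}
So ⟦quiet runner whom e₁₁ met⟧ = {e₀, e₆, e₁₀}.

{e₀, e₆, e₁₀}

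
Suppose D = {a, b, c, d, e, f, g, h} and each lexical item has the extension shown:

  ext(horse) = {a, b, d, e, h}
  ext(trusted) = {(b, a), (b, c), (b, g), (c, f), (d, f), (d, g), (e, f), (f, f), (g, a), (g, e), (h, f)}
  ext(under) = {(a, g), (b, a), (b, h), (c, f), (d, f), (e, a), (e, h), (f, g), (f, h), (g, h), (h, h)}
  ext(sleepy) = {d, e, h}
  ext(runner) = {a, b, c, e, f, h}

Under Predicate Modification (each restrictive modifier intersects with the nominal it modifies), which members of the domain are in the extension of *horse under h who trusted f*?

⟦under h⟧ = {x : ⟨x, h⟩ ∈ ⟦under⟧} = {b, e, f, g, h}
⟦who trusted f⟧ = {x : ⟨x, f⟩ ∈ ⟦trusted⟧} = {c, d, e, f, h}
⟦horse⟧ = {a, b, d, e, h}
… ∩ ⟦under h⟧ = {a, b, d, e, h} ∩ {b, e, f, g, h} = {b, e, h}
… ∩ ⟦who trusted f⟧ = {b, e, h} ∩ {c, d, e, f, h} = {e, h}
So ⟦horse under h who trusted f⟧ = {e, h}.

{e, h}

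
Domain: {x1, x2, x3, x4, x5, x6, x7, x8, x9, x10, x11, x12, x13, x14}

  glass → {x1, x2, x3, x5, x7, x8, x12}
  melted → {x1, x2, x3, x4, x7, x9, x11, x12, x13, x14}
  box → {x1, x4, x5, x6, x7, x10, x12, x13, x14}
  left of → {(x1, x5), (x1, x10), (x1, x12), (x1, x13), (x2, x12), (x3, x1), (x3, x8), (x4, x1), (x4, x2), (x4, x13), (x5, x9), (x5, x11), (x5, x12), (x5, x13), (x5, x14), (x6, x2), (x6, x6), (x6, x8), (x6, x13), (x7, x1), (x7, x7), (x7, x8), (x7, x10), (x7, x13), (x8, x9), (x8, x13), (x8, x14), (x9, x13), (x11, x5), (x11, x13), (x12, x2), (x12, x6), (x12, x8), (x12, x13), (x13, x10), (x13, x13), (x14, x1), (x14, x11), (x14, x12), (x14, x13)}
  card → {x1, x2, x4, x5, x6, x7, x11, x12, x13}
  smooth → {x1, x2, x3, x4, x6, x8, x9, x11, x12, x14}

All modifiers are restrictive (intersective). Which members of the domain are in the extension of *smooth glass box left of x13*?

⟦left of x13⟧ = {x : ⟨x, x13⟩ ∈ ⟦left of⟧} = {x1, x4, x5, x6, x7, x8, x9, x11, x12, x13, x14}
⟦box⟧ = {x1, x4, x5, x6, x7, x10, x12, x13, x14}
… ∩ ⟦left of x13⟧ = {x1, x4, x5, x6, x7, x10, x12, x13, x14} ∩ {x1, x4, x5, x6, x7, x8, x9, x11, x12, x13, x14} = {x1, x4, x5, x6, x7, x12, x13, x14}
… ∩ ⟦smooth⟧ = {x1, x4, x5, x6, x7, x12, x13, x14} ∩ {x1, x2, x3, x4, x6, x8, x9, x11, x12, x14} = {x1, x4, x6, x12, x14}
… ∩ ⟦glass⟧ = {x1, x4, x6, x12, x14} ∩ {x1, x2, x3, x5, x7, x8, x12} = {x1, x12}
So ⟦smooth glass box left of x13⟧ = {x1, x12}.

{x1, x12}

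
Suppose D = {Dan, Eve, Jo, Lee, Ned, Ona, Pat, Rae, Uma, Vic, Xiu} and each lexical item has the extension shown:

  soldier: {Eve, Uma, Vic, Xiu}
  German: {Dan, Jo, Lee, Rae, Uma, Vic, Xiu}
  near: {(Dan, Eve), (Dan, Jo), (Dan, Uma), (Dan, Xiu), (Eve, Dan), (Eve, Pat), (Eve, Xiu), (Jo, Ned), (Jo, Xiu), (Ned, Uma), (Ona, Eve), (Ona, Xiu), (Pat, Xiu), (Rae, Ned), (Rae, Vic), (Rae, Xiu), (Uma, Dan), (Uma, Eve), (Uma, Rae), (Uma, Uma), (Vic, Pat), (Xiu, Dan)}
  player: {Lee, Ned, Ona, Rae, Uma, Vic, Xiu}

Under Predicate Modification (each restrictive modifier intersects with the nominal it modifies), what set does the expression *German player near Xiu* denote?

{Rae}

⟦near Xiu⟧ = {x : ⟨x, Xiu⟩ ∈ ⟦near⟧} = {Dan, Eve, Jo, Ona, Pat, Rae}
⟦player⟧ = {Lee, Ned, Ona, Rae, Uma, Vic, Xiu}
… ∩ ⟦near Xiu⟧ = {Lee, Ned, Ona, Rae, Uma, Vic, Xiu} ∩ {Dan, Eve, Jo, Ona, Pat, Rae} = {Ona, Rae}
… ∩ ⟦German⟧ = {Ona, Rae} ∩ {Dan, Jo, Lee, Rae, Uma, Vic, Xiu} = {Rae}
So ⟦German player near Xiu⟧ = {Rae}.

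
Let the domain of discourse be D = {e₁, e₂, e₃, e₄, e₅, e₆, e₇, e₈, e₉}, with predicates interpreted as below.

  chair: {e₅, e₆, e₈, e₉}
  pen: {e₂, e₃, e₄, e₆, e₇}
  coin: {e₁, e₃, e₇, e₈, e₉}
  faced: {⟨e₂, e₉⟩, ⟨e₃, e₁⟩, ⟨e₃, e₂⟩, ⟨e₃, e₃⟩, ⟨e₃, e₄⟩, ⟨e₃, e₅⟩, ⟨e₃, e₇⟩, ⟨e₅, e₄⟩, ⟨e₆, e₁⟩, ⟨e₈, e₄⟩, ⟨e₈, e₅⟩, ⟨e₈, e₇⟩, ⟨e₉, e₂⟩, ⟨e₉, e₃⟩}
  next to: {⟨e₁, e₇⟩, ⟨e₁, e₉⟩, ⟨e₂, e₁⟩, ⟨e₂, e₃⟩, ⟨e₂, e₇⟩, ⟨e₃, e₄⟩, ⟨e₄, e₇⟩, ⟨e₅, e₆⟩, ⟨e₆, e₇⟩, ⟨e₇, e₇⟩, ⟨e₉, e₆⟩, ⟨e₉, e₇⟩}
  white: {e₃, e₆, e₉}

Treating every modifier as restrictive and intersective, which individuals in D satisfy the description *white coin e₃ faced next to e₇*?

⟦e₃ faced⟧ = {x : ⟨e₃, x⟩ ∈ ⟦faced⟧} = {e₁, e₂, e₃, e₄, e₅, e₇}
⟦next to e₇⟧ = {x : ⟨x, e₇⟩ ∈ ⟦next to⟧} = {e₁, e₂, e₄, e₆, e₇, e₉}
⟦coin⟧ = {e₁, e₃, e₇, e₈, e₉}
… ∩ ⟦e₃ faced⟧ = {e₁, e₃, e₇, e₈, e₉} ∩ {e₁, e₂, e₃, e₄, e₅, e₇} = {e₁, e₃, e₇}
… ∩ ⟦next to e₇⟧ = {e₁, e₃, e₇} ∩ {e₁, e₂, e₄, e₆, e₇, e₉} = {e₁, e₇}
… ∩ ⟦white⟧ = {e₁, e₇} ∩ {e₃, e₆, e₉} = ∅
So ⟦white coin e₃ faced next to e₇⟧ = { }.

{ }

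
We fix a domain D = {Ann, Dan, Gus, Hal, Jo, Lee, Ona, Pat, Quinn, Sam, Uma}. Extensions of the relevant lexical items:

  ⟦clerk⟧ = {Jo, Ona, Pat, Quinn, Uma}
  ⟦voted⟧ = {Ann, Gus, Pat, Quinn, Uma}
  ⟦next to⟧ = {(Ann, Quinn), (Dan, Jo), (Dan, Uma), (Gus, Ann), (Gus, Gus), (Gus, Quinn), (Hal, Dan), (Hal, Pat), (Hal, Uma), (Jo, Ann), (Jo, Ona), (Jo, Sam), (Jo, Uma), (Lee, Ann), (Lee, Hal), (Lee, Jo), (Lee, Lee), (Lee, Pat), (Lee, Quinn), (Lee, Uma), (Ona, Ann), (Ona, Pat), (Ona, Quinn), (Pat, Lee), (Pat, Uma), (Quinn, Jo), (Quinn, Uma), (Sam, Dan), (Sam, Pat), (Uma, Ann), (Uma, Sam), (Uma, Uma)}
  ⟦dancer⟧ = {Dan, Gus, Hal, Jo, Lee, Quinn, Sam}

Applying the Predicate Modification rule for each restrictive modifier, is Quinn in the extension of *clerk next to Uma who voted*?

yes

⟦next to Uma⟧ = {x : ⟨x, Uma⟩ ∈ ⟦next to⟧} = {Dan, Hal, Jo, Lee, Pat, Quinn, Uma}
⟦who voted⟧ = ⟦voted⟧ = {Ann, Gus, Pat, Quinn, Uma}
⟦clerk⟧ = {Jo, Ona, Pat, Quinn, Uma}
… ∩ ⟦next to Uma⟧ = {Jo, Ona, Pat, Quinn, Uma} ∩ {Dan, Hal, Jo, Lee, Pat, Quinn, Uma} = {Jo, Pat, Quinn, Uma}
… ∩ ⟦who voted⟧ = {Jo, Pat, Quinn, Uma} ∩ {Ann, Gus, Pat, Quinn, Uma} = {Pat, Quinn, Uma}
⟦clerk next to Uma who voted⟧ = {Pat, Quinn, Uma}; Quinn ∈ this set.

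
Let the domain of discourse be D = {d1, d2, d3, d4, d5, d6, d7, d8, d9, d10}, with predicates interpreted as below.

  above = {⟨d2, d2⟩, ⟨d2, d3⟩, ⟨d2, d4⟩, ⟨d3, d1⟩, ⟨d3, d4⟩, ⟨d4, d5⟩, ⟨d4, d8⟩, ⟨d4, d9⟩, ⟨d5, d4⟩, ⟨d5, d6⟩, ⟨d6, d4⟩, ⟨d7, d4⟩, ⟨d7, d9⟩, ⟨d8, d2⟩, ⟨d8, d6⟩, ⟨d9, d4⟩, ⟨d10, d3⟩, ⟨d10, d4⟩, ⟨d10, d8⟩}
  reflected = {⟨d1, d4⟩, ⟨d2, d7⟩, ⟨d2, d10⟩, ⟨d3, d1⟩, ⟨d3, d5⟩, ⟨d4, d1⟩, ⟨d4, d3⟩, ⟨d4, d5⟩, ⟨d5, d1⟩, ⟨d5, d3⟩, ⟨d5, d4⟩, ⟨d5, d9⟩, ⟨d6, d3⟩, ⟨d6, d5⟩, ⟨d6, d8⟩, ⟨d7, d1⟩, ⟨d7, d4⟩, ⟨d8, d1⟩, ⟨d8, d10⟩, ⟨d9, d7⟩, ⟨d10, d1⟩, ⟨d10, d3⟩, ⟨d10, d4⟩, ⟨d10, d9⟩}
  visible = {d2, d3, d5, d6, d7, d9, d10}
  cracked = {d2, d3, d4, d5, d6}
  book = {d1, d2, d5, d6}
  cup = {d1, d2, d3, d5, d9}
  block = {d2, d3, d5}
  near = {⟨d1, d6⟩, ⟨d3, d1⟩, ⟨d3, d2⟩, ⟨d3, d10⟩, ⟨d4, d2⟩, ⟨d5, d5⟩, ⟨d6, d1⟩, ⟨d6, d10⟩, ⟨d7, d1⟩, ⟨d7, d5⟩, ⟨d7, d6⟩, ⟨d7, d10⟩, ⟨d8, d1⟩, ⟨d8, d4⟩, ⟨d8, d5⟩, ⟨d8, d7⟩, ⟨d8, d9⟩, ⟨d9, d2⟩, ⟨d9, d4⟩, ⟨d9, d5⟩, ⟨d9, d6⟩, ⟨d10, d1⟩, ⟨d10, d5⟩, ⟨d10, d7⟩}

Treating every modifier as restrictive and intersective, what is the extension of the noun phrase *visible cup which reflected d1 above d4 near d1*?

{d3}

⟦which reflected d1⟧ = {x : ⟨x, d1⟩ ∈ ⟦reflected⟧} = {d3, d4, d5, d7, d8, d10}
⟦above d4⟧ = {x : ⟨x, d4⟩ ∈ ⟦above⟧} = {d2, d3, d5, d6, d7, d9, d10}
⟦near d1⟧ = {x : ⟨x, d1⟩ ∈ ⟦near⟧} = {d3, d6, d7, d8, d10}
⟦cup⟧ = {d1, d2, d3, d5, d9}
… ∩ ⟦which reflected d1⟧ = {d1, d2, d3, d5, d9} ∩ {d3, d4, d5, d7, d8, d10} = {d3, d5}
… ∩ ⟦above d4⟧ = {d3, d5} ∩ {d2, d3, d5, d6, d7, d9, d10} = {d3, d5}
… ∩ ⟦near d1⟧ = {d3, d5} ∩ {d3, d6, d7, d8, d10} = {d3}
… ∩ ⟦visible⟧ = {d3} ∩ {d2, d3, d5, d6, d7, d9, d10} = {d3}
So ⟦visible cup which reflected d1 above d4 near d1⟧ = {d3}.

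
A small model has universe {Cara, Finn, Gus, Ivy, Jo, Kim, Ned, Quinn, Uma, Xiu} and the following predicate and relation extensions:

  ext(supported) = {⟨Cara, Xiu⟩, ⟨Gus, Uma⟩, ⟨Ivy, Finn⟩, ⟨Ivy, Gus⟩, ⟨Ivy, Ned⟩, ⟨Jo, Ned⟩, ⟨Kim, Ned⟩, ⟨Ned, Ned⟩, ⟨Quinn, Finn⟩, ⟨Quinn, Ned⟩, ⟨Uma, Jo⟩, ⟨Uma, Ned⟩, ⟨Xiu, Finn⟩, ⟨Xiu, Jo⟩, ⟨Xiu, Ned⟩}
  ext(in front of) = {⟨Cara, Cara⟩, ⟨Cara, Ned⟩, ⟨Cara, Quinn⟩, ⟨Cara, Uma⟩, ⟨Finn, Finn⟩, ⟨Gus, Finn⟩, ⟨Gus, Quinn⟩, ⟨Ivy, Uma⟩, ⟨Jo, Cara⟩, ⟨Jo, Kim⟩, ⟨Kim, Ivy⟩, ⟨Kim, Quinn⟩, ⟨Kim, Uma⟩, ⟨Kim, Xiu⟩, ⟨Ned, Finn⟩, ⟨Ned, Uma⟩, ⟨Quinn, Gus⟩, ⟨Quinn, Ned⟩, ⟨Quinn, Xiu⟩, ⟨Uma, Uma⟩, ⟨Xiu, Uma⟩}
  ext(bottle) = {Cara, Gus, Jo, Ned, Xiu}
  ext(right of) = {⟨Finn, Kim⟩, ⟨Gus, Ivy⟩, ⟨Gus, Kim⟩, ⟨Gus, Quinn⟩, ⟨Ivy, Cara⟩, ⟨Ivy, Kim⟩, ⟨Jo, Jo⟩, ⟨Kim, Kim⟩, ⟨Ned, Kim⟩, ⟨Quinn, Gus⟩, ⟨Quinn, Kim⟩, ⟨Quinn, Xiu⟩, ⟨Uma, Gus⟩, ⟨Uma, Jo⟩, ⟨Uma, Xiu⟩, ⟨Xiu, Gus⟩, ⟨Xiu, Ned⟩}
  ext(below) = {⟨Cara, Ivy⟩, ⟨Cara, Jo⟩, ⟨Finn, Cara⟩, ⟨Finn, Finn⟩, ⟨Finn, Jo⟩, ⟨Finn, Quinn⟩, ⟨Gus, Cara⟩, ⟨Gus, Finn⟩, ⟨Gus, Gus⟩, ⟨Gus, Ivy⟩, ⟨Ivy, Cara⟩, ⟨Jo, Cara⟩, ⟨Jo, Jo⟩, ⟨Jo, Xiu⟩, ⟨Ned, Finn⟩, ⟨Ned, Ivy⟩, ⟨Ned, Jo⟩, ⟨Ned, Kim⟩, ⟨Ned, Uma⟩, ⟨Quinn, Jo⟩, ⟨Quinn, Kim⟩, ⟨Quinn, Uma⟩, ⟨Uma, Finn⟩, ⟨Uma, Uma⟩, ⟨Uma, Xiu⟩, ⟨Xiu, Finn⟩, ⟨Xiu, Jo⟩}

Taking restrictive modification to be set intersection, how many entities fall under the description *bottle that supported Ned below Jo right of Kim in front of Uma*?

1

⟦that supported Ned⟧ = {x : ⟨x, Ned⟩ ∈ ⟦supported⟧} = {Ivy, Jo, Kim, Ned, Quinn, Uma, Xiu}
⟦below Jo⟧ = {x : ⟨x, Jo⟩ ∈ ⟦below⟧} = {Cara, Finn, Jo, Ned, Quinn, Xiu}
⟦right of Kim⟧ = {x : ⟨x, Kim⟩ ∈ ⟦right of⟧} = {Finn, Gus, Ivy, Kim, Ned, Quinn}
⟦in front of Uma⟧ = {x : ⟨x, Uma⟩ ∈ ⟦in front of⟧} = {Cara, Ivy, Kim, Ned, Uma, Xiu}
⟦bottle⟧ = {Cara, Gus, Jo, Ned, Xiu}
… ∩ ⟦that supported Ned⟧ = {Cara, Gus, Jo, Ned, Xiu} ∩ {Ivy, Jo, Kim, Ned, Quinn, Uma, Xiu} = {Jo, Ned, Xiu}
… ∩ ⟦below Jo⟧ = {Jo, Ned, Xiu} ∩ {Cara, Finn, Jo, Ned, Quinn, Xiu} = {Jo, Ned, Xiu}
… ∩ ⟦right of Kim⟧ = {Jo, Ned, Xiu} ∩ {Finn, Gus, Ivy, Kim, Ned, Quinn} = {Ned}
… ∩ ⟦in front of Uma⟧ = {Ned} ∩ {Cara, Ivy, Kim, Ned, Uma, Xiu} = {Ned}
⟦bottle that supported Ned below Jo right of Kim in front of Uma⟧ = {Ned}, so the cardinality is 1.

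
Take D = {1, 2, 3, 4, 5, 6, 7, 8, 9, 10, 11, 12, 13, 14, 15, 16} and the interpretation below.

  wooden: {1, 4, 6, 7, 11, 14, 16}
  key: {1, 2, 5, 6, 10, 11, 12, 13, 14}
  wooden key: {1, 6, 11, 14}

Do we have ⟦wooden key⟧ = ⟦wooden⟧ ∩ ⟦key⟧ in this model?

⟦wooden⟧ ∩ ⟦key⟧ = {1, 4, 6, 7, 11, 14, 16} ∩ {1, 2, 5, 6, 10, 11, 12, 13, 14} = {1, 6, 11, 14}
Observed ⟦wooden key⟧ = {1, 6, 11, 14}.
These coincide, so the modifier is intersective here.

yes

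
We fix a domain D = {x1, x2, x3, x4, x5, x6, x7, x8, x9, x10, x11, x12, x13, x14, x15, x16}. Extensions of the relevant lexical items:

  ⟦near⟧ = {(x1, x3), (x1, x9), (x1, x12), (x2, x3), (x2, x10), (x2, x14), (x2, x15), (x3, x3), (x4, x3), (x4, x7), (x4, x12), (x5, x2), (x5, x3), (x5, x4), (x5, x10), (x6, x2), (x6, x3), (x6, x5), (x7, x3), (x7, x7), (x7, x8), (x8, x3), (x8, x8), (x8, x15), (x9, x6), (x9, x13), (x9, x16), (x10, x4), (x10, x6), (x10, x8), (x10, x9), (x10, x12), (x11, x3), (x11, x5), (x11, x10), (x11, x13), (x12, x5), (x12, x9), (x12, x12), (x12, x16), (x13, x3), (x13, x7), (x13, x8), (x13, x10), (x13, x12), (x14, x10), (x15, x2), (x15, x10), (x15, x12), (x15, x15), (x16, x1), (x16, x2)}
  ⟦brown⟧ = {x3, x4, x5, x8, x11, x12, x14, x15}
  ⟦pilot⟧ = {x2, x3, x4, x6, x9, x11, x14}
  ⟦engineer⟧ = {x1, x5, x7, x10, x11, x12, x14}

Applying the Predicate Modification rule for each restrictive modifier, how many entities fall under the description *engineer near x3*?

4

⟦near x3⟧ = {x : ⟨x, x3⟩ ∈ ⟦near⟧} = {x1, x2, x3, x4, x5, x6, x7, x8, x11, x13}
⟦engineer⟧ = {x1, x5, x7, x10, x11, x12, x14}
… ∩ ⟦near x3⟧ = {x1, x5, x7, x10, x11, x12, x14} ∩ {x1, x2, x3, x4, x5, x6, x7, x8, x11, x13} = {x1, x5, x7, x11}
⟦engineer near x3⟧ = {x1, x5, x7, x11}, so the cardinality is 4.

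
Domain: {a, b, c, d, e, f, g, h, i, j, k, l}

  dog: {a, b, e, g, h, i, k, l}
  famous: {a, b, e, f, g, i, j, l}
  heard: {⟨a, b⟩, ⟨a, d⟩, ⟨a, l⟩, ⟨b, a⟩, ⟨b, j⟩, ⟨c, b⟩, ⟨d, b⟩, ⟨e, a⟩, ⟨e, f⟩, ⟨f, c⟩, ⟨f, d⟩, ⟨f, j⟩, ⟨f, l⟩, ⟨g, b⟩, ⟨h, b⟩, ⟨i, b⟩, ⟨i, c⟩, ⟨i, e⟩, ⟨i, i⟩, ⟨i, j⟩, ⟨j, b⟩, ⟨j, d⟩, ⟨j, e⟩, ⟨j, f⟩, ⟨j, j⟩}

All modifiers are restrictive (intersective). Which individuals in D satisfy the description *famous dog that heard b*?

{a, g, i}

⟦that heard b⟧ = {x : ⟨x, b⟩ ∈ ⟦heard⟧} = {a, c, d, g, h, i, j}
⟦dog⟧ = {a, b, e, g, h, i, k, l}
… ∩ ⟦that heard b⟧ = {a, b, e, g, h, i, k, l} ∩ {a, c, d, g, h, i, j} = {a, g, h, i}
… ∩ ⟦famous⟧ = {a, g, h, i} ∩ {a, b, e, f, g, i, j, l} = {a, g, i}
So ⟦famous dog that heard b⟧ = {a, g, i}.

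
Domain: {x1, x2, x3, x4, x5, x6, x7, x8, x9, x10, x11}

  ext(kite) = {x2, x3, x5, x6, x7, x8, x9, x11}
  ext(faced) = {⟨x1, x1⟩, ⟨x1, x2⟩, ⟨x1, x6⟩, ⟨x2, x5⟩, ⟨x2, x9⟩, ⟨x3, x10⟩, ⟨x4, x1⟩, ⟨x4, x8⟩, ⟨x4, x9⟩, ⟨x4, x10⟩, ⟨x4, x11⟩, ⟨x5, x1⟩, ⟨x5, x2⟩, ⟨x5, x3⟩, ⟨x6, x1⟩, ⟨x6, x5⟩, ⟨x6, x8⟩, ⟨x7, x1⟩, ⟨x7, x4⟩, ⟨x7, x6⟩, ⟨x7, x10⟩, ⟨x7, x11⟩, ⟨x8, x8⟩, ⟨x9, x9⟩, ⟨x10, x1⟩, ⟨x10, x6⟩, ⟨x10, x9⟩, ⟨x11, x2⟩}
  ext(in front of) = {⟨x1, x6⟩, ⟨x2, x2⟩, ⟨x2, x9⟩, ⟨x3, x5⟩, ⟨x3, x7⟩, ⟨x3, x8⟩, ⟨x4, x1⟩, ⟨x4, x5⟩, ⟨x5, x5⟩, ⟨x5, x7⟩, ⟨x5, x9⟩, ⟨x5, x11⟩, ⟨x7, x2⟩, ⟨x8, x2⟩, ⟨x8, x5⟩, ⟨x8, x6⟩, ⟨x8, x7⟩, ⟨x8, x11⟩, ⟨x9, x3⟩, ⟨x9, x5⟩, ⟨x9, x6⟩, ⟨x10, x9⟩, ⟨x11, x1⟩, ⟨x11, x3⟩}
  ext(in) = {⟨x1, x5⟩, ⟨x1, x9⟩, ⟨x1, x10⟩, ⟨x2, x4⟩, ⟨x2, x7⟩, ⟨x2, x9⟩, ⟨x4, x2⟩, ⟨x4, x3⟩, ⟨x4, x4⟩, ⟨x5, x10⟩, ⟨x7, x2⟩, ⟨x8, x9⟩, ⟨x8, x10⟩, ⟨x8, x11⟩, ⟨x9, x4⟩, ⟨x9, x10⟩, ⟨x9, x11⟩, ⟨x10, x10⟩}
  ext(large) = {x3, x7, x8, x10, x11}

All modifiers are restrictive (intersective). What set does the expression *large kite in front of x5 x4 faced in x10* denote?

{x8}

⟦in front of x5⟧ = {x : ⟨x, x5⟩ ∈ ⟦in front of⟧} = {x3, x4, x5, x8, x9}
⟦x4 faced⟧ = {x : ⟨x4, x⟩ ∈ ⟦faced⟧} = {x1, x8, x9, x10, x11}
⟦in x10⟧ = {x : ⟨x, x10⟩ ∈ ⟦in⟧} = {x1, x5, x8, x9, x10}
⟦kite⟧ = {x2, x3, x5, x6, x7, x8, x9, x11}
… ∩ ⟦in front of x5⟧ = {x2, x3, x5, x6, x7, x8, x9, x11} ∩ {x3, x4, x5, x8, x9} = {x3, x5, x8, x9}
… ∩ ⟦x4 faced⟧ = {x3, x5, x8, x9} ∩ {x1, x8, x9, x10, x11} = {x8, x9}
… ∩ ⟦in x10⟧ = {x8, x9} ∩ {x1, x5, x8, x9, x10} = {x8, x9}
… ∩ ⟦large⟧ = {x8, x9} ∩ {x3, x7, x8, x10, x11} = {x8}
So ⟦large kite in front of x5 x4 faced in x10⟧ = {x8}.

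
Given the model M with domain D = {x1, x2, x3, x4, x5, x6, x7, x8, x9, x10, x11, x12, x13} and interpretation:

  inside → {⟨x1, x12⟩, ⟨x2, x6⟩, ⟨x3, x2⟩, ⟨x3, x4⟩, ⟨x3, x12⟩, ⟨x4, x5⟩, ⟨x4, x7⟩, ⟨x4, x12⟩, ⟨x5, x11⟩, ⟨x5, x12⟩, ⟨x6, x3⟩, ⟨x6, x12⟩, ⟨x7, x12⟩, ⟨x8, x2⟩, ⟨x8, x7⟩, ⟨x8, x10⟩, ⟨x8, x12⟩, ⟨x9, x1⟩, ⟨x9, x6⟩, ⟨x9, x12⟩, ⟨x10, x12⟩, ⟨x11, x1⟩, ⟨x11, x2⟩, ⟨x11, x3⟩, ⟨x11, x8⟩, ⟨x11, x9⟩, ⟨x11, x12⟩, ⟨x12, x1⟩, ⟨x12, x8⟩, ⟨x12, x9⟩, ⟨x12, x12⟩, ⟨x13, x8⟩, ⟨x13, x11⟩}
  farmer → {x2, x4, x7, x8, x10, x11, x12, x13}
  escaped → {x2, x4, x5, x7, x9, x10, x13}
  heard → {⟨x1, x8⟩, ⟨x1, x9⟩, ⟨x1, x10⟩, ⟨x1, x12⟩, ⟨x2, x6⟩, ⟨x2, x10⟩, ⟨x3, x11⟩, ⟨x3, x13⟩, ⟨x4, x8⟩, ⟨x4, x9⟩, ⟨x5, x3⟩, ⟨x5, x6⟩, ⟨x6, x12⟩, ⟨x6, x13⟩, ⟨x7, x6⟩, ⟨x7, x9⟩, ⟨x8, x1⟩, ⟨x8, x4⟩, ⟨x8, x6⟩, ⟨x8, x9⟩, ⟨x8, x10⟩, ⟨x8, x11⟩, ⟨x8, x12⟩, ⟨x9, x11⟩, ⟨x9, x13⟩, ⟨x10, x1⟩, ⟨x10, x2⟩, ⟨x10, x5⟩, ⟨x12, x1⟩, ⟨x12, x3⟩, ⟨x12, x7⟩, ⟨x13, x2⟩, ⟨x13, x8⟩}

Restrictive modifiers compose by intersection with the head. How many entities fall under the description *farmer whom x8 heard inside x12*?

⟦whom x8 heard⟧ = {x : ⟨x8, x⟩ ∈ ⟦heard⟧} = {x1, x4, x6, x9, x10, x11, x12}
⟦inside x12⟧ = {x : ⟨x, x12⟩ ∈ ⟦inside⟧} = {x1, x3, x4, x5, x6, x7, x8, x9, x10, x11, x12}
⟦farmer⟧ = {x2, x4, x7, x8, x10, x11, x12, x13}
… ∩ ⟦whom x8 heard⟧ = {x2, x4, x7, x8, x10, x11, x12, x13} ∩ {x1, x4, x6, x9, x10, x11, x12} = {x4, x10, x11, x12}
… ∩ ⟦inside x12⟧ = {x4, x10, x11, x12} ∩ {x1, x3, x4, x5, x6, x7, x8, x9, x10, x11, x12} = {x4, x10, x11, x12}
⟦farmer whom x8 heard inside x12⟧ = {x4, x10, x11, x12}, so the cardinality is 4.

4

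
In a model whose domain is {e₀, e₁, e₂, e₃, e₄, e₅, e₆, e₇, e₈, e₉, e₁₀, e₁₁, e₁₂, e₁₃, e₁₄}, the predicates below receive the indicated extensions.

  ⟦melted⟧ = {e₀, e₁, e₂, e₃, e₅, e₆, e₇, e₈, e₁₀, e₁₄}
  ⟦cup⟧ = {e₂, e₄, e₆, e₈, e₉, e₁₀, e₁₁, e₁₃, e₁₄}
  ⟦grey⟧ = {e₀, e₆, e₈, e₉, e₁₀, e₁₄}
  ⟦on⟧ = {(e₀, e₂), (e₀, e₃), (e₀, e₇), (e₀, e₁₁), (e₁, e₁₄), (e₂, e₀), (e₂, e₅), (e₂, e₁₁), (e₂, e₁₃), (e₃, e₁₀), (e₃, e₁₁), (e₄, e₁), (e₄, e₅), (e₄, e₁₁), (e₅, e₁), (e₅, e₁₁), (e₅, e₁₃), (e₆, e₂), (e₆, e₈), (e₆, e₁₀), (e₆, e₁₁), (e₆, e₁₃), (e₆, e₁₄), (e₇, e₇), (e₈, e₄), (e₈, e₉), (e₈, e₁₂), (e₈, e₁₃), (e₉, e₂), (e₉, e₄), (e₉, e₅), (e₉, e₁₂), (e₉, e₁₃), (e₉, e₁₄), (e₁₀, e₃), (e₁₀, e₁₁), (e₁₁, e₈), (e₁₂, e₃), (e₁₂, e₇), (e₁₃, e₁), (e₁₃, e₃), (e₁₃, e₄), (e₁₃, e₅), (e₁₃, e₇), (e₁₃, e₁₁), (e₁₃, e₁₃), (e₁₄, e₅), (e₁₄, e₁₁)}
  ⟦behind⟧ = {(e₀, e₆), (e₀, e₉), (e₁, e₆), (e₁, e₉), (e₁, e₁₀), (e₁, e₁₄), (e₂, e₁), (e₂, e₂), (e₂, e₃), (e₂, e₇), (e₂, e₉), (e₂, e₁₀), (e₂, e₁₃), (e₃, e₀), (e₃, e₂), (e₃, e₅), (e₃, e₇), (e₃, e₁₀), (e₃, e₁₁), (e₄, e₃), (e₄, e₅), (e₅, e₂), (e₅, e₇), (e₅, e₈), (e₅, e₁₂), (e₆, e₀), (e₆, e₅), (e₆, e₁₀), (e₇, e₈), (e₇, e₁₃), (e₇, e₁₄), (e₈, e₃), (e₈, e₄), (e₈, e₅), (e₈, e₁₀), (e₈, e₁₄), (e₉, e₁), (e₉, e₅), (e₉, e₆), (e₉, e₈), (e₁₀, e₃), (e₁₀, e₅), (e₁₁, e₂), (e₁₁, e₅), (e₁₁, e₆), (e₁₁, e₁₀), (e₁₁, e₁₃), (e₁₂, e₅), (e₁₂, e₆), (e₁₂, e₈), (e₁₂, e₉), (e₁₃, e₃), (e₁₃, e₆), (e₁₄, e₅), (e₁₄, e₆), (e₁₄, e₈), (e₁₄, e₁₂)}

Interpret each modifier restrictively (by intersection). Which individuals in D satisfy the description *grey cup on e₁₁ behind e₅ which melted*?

{e₆, e₁₀, e₁₄}

⟦on e₁₁⟧ = {x : ⟨x, e₁₁⟩ ∈ ⟦on⟧} = {e₀, e₂, e₃, e₄, e₅, e₆, e₁₀, e₁₃, e₁₄}
⟦behind e₅⟧ = {x : ⟨x, e₅⟩ ∈ ⟦behind⟧} = {e₃, e₄, e₆, e₈, e₉, e₁₀, e₁₁, e₁₂, e₁₄}
⟦which melted⟧ = ⟦melted⟧ = {e₀, e₁, e₂, e₃, e₅, e₆, e₇, e₈, e₁₀, e₁₄}
⟦cup⟧ = {e₂, e₄, e₆, e₈, e₉, e₁₀, e₁₁, e₁₃, e₁₄}
… ∩ ⟦on e₁₁⟧ = {e₂, e₄, e₆, e₈, e₉, e₁₀, e₁₁, e₁₃, e₁₄} ∩ {e₀, e₂, e₃, e₄, e₅, e₆, e₁₀, e₁₃, e₁₄} = {e₂, e₄, e₆, e₁₀, e₁₃, e₁₄}
… ∩ ⟦behind e₅⟧ = {e₂, e₄, e₆, e₁₀, e₁₃, e₁₄} ∩ {e₃, e₄, e₆, e₈, e₉, e₁₀, e₁₁, e₁₂, e₁₄} = {e₄, e₆, e₁₀, e₁₄}
… ∩ ⟦which melted⟧ = {e₄, e₆, e₁₀, e₁₄} ∩ {e₀, e₁, e₂, e₃, e₅, e₆, e₇, e₈, e₁₀, e₁₄} = {e₆, e₁₀, e₁₄}
… ∩ ⟦grey⟧ = {e₆, e₁₀, e₁₄} ∩ {e₀, e₆, e₈, e₉, e₁₀, e₁₄} = {e₆, e₁₀, e₁₄}
So ⟦grey cup on e₁₁ behind e₅ which melted⟧ = {e₆, e₁₀, e₁₄}.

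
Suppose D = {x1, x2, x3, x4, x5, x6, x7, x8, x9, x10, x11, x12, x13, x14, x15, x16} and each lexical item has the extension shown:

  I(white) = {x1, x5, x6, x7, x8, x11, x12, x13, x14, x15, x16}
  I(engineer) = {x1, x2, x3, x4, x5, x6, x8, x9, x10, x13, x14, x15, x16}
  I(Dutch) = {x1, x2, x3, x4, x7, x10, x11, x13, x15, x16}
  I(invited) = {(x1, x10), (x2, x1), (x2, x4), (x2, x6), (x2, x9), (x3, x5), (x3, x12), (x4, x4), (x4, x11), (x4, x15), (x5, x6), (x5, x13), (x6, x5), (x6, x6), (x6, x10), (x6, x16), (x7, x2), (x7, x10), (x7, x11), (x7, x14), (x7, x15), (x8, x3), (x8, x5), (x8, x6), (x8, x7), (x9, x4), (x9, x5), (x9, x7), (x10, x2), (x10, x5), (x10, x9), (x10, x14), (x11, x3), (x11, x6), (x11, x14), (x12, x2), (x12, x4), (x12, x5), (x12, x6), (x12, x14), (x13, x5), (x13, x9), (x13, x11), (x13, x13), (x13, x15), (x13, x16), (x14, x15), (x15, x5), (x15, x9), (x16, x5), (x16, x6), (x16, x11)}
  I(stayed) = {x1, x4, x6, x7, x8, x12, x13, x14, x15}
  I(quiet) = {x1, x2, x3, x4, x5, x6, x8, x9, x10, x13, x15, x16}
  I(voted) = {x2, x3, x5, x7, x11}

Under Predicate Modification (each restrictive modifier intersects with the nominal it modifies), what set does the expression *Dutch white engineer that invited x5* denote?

⟦that invited x5⟧ = {x : ⟨x, x5⟩ ∈ ⟦invited⟧} = {x3, x6, x8, x9, x10, x12, x13, x15, x16}
⟦engineer⟧ = {x1, x2, x3, x4, x5, x6, x8, x9, x10, x13, x14, x15, x16}
… ∩ ⟦that invited x5⟧ = {x1, x2, x3, x4, x5, x6, x8, x9, x10, x13, x14, x15, x16} ∩ {x3, x6, x8, x9, x10, x12, x13, x15, x16} = {x3, x6, x8, x9, x10, x13, x15, x16}
… ∩ ⟦Dutch⟧ = {x3, x6, x8, x9, x10, x13, x15, x16} ∩ {x1, x2, x3, x4, x7, x10, x11, x13, x15, x16} = {x3, x10, x13, x15, x16}
… ∩ ⟦white⟧ = {x3, x10, x13, x15, x16} ∩ {x1, x5, x6, x7, x8, x11, x12, x13, x14, x15, x16} = {x13, x15, x16}
So ⟦Dutch white engineer that invited x5⟧ = {x13, x15, x16}.

{x13, x15, x16}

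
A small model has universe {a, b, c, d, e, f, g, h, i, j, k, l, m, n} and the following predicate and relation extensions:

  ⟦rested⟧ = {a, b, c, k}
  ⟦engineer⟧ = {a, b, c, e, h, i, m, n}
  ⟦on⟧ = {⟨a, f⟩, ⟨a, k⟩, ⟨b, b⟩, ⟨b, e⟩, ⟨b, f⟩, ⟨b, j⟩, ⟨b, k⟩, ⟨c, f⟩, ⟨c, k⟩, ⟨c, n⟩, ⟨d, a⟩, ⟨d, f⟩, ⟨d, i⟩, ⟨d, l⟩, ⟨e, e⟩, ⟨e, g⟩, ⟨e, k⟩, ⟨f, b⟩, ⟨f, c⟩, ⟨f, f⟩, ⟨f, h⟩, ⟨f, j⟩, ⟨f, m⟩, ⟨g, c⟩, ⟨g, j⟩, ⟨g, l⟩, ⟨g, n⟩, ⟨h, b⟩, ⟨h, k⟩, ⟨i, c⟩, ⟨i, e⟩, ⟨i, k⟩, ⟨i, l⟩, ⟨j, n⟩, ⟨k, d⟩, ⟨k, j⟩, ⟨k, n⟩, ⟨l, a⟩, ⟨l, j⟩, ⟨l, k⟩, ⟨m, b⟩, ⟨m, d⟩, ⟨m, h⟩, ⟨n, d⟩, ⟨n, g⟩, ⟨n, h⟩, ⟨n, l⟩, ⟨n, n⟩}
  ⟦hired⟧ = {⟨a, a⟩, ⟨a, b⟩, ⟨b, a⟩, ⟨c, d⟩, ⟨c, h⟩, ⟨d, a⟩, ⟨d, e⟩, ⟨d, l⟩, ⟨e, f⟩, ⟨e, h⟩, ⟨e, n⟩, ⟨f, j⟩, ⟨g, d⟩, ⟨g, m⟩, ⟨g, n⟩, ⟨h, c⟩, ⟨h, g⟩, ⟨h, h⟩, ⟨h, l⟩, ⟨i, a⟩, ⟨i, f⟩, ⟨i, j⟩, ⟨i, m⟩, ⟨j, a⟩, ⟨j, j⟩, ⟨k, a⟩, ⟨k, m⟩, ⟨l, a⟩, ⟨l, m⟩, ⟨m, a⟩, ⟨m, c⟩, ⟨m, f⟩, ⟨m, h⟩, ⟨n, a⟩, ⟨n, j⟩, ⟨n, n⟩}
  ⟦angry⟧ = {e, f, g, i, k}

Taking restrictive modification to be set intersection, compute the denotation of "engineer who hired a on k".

⟦who hired a⟧ = {x : ⟨x, a⟩ ∈ ⟦hired⟧} = {a, b, d, i, j, k, l, m, n}
⟦on k⟧ = {x : ⟨x, k⟩ ∈ ⟦on⟧} = {a, b, c, e, h, i, l}
⟦engineer⟧ = {a, b, c, e, h, i, m, n}
… ∩ ⟦who hired a⟧ = {a, b, c, e, h, i, m, n} ∩ {a, b, d, i, j, k, l, m, n} = {a, b, i, m, n}
… ∩ ⟦on k⟧ = {a, b, i, m, n} ∩ {a, b, c, e, h, i, l} = {a, b, i}
So ⟦engineer who hired a on k⟧ = {a, b, i}.

{a, b, i}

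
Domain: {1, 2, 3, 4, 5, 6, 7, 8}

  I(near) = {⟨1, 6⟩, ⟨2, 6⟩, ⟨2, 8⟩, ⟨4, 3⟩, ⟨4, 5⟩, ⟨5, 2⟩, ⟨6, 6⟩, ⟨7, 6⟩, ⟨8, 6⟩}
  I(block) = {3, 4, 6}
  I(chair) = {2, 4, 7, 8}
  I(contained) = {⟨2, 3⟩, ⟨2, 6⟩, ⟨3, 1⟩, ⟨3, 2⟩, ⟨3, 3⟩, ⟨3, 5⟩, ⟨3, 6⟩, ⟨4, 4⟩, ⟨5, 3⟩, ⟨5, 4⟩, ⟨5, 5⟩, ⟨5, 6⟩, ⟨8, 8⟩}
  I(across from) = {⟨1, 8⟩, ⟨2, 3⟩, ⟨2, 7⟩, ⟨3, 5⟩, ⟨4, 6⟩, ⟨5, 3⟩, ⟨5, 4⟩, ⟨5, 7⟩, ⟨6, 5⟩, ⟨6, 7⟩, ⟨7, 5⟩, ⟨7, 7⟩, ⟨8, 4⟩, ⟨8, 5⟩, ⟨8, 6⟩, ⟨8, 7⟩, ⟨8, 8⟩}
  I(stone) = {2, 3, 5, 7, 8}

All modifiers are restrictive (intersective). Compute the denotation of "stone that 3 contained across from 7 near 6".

{2}

⟦that 3 contained⟧ = {x : ⟨3, x⟩ ∈ ⟦contained⟧} = {1, 2, 3, 5, 6}
⟦across from 7⟧ = {x : ⟨x, 7⟩ ∈ ⟦across from⟧} = {2, 5, 6, 7, 8}
⟦near 6⟧ = {x : ⟨x, 6⟩ ∈ ⟦near⟧} = {1, 2, 6, 7, 8}
⟦stone⟧ = {2, 3, 5, 7, 8}
… ∩ ⟦that 3 contained⟧ = {2, 3, 5, 7, 8} ∩ {1, 2, 3, 5, 6} = {2, 3, 5}
… ∩ ⟦across from 7⟧ = {2, 3, 5} ∩ {2, 5, 6, 7, 8} = {2, 5}
… ∩ ⟦near 6⟧ = {2, 5} ∩ {1, 2, 6, 7, 8} = {2}
So ⟦stone that 3 contained across from 7 near 6⟧ = {2}.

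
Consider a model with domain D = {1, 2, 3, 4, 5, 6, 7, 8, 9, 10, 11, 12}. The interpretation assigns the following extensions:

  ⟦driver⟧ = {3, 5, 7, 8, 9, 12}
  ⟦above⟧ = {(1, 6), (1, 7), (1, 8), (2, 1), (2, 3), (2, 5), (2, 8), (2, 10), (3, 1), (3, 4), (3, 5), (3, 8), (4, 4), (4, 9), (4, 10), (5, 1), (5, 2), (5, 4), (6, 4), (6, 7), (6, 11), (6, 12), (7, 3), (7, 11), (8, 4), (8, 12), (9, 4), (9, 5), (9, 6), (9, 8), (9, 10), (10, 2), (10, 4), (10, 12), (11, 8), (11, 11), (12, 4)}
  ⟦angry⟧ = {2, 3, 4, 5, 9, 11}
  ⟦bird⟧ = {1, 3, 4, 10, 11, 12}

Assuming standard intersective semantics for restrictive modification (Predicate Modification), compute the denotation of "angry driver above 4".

{3, 5, 9}

⟦above 4⟧ = {x : ⟨x, 4⟩ ∈ ⟦above⟧} = {3, 4, 5, 6, 8, 9, 10, 12}
⟦driver⟧ = {3, 5, 7, 8, 9, 12}
… ∩ ⟦above 4⟧ = {3, 5, 7, 8, 9, 12} ∩ {3, 4, 5, 6, 8, 9, 10, 12} = {3, 5, 8, 9, 12}
… ∩ ⟦angry⟧ = {3, 5, 8, 9, 12} ∩ {2, 3, 4, 5, 9, 11} = {3, 5, 9}
So ⟦angry driver above 4⟧ = {3, 5, 9}.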